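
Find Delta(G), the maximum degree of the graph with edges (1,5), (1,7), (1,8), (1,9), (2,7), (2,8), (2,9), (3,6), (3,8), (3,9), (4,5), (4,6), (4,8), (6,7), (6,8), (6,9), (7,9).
5 (attained at vertices 6, 8, 9)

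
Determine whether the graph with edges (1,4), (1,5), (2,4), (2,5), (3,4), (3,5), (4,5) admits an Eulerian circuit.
Yes (the graph is connected and all 5 vertices have even degree)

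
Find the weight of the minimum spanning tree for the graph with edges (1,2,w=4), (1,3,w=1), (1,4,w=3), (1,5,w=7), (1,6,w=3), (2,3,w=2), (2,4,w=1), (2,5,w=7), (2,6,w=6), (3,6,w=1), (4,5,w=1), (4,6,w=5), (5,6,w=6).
6 (MST edges: (1,3,w=1), (2,3,w=2), (2,4,w=1), (3,6,w=1), (4,5,w=1); sum of weights 1 + 2 + 1 + 1 + 1 = 6)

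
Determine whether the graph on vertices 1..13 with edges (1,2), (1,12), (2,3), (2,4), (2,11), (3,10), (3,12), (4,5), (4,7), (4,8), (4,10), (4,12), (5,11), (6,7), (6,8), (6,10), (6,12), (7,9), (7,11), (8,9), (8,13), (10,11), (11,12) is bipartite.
Yes. Partition: {1, 3, 4, 6, 9, 11, 13}, {2, 5, 7, 8, 10, 12}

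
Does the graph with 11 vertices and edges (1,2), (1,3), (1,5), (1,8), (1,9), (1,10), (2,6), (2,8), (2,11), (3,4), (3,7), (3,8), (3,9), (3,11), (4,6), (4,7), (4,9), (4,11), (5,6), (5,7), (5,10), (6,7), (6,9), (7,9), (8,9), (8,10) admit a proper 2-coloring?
No (odd cycle of length 3: 2 -> 1 -> 8 -> 2)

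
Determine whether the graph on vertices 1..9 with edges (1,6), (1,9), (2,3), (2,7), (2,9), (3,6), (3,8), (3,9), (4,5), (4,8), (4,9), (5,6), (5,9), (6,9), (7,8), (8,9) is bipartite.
No (odd cycle of length 3: 6 -> 1 -> 9 -> 6)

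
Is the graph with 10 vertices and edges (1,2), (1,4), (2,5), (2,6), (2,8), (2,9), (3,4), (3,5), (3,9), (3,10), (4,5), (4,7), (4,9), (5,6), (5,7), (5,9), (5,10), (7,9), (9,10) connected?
Yes (BFS from 1 visits [1, 2, 4, 5, 6, 8, 9, 3, 7, 10] — all 10 vertices reached)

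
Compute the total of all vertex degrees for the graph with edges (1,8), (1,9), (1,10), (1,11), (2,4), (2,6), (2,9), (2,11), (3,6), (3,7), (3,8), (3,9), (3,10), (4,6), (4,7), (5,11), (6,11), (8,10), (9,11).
38 (handshake: sum of degrees = 2|E| = 2 x 19 = 38)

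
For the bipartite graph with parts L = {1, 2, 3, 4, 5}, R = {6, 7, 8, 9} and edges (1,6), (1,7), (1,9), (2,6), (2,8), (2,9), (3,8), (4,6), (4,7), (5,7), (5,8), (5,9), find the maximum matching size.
4 (matching: (1,9), (2,8), (4,6), (5,7); upper bound min(|L|,|R|) = min(5,4) = 4)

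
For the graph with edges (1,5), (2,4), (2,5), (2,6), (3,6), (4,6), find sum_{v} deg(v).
12 (handshake: sum of degrees = 2|E| = 2 x 6 = 12)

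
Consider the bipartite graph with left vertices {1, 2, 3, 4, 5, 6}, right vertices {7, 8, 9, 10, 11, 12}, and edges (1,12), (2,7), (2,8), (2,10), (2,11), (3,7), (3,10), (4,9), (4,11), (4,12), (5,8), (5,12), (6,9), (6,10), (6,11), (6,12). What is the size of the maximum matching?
6 (matching: (1,12), (2,11), (3,7), (4,9), (5,8), (6,10); upper bound min(|L|,|R|) = min(6,6) = 6)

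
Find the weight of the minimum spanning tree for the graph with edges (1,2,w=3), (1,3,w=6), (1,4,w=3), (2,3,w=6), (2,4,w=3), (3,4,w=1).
7 (MST edges: (1,2,w=3), (1,4,w=3), (3,4,w=1); sum of weights 3 + 3 + 1 = 7)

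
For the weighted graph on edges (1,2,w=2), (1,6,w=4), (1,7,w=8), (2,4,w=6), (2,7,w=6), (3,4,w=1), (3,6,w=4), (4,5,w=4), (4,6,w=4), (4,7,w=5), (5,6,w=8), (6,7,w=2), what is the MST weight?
17 (MST edges: (1,2,w=2), (1,6,w=4), (3,4,w=1), (3,6,w=4), (4,5,w=4), (6,7,w=2); sum of weights 2 + 4 + 1 + 4 + 4 + 2 = 17)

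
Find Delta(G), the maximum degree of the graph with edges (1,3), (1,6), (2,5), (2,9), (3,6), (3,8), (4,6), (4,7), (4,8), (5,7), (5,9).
3 (attained at vertices 3, 4, 5, 6)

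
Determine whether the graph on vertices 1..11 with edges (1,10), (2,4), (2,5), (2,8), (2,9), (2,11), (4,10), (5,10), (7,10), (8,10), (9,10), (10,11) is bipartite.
Yes. Partition: {1, 3, 4, 5, 6, 7, 8, 9, 11}, {2, 10}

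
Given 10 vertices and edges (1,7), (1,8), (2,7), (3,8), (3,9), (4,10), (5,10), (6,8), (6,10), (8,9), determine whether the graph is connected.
Yes (BFS from 1 visits [1, 7, 8, 2, 3, 6, 9, 10, 4, 5] — all 10 vertices reached)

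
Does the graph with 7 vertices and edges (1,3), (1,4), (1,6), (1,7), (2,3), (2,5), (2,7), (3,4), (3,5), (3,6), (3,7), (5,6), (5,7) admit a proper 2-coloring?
No (odd cycle of length 3: 3 -> 1 -> 4 -> 3)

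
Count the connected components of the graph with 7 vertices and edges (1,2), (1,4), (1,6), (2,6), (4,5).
3 (components: {1, 2, 4, 5, 6}, {3}, {7})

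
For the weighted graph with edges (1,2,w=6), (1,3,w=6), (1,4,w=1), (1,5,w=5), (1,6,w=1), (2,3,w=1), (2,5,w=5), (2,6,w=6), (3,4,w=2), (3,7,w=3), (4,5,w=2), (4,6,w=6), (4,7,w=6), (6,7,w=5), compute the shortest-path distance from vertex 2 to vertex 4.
3 (path: 2 -> 3 -> 4; weights 1 + 2 = 3)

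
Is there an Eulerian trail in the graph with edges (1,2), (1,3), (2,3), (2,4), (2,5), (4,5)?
Yes — and in fact it has an Eulerian circuit (the graph is connected and all 5 vertices have even degree)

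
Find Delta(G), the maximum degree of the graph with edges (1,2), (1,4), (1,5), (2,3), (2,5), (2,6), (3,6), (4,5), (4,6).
4 (attained at vertex 2)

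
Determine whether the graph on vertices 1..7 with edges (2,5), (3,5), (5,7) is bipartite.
Yes. Partition: {1, 2, 3, 4, 6, 7}, {5}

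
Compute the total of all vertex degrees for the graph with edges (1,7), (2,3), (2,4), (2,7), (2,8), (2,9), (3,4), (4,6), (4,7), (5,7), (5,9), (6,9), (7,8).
26 (handshake: sum of degrees = 2|E| = 2 x 13 = 26)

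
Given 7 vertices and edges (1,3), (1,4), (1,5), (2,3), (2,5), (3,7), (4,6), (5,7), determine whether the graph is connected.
Yes (BFS from 1 visits [1, 3, 4, 5, 2, 7, 6] — all 7 vertices reached)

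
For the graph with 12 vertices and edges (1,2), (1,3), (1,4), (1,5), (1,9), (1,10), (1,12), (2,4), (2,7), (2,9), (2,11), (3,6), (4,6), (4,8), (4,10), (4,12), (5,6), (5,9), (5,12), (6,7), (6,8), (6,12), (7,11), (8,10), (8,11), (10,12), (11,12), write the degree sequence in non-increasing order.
[7, 6, 6, 6, 5, 4, 4, 4, 4, 3, 3, 2] (degrees: deg(1)=7, deg(2)=5, deg(3)=2, deg(4)=6, deg(5)=4, deg(6)=6, deg(7)=3, deg(8)=4, deg(9)=3, deg(10)=4, deg(11)=4, deg(12)=6)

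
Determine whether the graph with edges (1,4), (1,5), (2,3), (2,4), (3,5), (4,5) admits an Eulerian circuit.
No (2 vertices have odd degree: {4, 5}; Eulerian circuit requires 0)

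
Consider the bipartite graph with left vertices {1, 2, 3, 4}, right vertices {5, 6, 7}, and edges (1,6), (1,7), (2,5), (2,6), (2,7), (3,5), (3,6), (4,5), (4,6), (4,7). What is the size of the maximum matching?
3 (matching: (1,7), (2,6), (3,5); upper bound min(|L|,|R|) = min(4,3) = 3)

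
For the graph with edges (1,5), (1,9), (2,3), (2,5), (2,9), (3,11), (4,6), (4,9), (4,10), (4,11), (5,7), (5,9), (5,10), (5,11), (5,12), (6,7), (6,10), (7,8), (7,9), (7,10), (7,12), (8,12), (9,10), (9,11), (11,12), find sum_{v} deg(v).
50 (handshake: sum of degrees = 2|E| = 2 x 25 = 50)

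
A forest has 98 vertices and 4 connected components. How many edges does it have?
94 (Each of the 4 component trees on V_i vertices has V_i - 1 edges; summing gives V - C = 98 - 4 = 94)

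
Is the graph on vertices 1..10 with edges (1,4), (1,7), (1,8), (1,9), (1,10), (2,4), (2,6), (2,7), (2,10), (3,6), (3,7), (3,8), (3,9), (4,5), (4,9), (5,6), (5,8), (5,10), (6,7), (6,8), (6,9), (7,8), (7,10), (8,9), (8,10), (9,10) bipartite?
No (odd cycle of length 3: 9 -> 1 -> 4 -> 9)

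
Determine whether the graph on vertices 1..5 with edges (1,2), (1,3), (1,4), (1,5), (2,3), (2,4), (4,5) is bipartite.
No (odd cycle of length 3: 4 -> 1 -> 5 -> 4)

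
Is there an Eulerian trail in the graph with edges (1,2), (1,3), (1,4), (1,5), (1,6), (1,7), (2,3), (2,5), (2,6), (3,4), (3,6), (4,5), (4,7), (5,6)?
Yes — and in fact it has an Eulerian circuit (the graph is connected and all 7 vertices have even degree)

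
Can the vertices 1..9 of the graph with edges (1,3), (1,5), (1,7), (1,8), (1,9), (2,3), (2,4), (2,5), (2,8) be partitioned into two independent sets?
Yes. Partition: {1, 2, 6}, {3, 4, 5, 7, 8, 9}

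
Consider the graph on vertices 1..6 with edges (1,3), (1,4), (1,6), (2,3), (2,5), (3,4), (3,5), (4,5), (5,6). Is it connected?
Yes (BFS from 1 visits [1, 3, 4, 6, 2, 5] — all 6 vertices reached)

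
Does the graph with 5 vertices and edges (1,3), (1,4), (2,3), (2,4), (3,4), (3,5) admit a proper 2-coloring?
No (odd cycle of length 3: 3 -> 1 -> 4 -> 3)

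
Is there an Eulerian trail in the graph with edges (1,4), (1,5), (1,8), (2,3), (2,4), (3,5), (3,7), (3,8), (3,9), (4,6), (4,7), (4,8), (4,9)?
No (4 vertices have odd degree: {1, 3, 6, 8}; Eulerian path requires 0 or 2)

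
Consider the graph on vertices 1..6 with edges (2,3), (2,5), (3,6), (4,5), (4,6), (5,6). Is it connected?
No, it has 2 components: {1}, {2, 3, 4, 5, 6}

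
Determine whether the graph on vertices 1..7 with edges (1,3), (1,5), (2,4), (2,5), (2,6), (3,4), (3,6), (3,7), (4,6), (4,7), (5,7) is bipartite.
No (odd cycle of length 5: 7 -> 5 -> 1 -> 3 -> 4 -> 7)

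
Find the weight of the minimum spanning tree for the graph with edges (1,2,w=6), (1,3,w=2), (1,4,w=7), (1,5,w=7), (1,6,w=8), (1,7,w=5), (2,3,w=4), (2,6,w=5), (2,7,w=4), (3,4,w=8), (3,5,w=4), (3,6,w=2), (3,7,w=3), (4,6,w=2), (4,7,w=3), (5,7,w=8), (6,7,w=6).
17 (MST edges: (1,3,w=2), (2,7,w=4), (3,5,w=4), (3,6,w=2), (3,7,w=3), (4,6,w=2); sum of weights 2 + 4 + 4 + 2 + 3 + 2 = 17)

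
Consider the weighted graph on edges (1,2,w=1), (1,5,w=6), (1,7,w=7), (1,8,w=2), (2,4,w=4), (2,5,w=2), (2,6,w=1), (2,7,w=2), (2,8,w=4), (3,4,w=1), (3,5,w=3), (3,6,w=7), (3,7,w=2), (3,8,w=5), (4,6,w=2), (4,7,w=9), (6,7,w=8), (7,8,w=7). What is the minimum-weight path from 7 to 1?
3 (path: 7 -> 2 -> 1; weights 2 + 1 = 3)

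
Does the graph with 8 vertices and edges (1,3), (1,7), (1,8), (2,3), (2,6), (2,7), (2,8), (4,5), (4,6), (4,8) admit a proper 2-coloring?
Yes. Partition: {1, 2, 4}, {3, 5, 6, 7, 8}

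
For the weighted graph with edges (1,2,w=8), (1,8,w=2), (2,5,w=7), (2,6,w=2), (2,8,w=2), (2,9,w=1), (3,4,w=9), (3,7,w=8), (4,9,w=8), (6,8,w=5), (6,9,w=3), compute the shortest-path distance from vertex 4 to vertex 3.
9 (path: 4 -> 3; weights 9 = 9)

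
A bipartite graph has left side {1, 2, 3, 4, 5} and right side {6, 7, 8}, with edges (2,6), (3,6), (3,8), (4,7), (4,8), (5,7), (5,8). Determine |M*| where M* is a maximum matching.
3 (matching: (2,6), (3,8), (4,7); upper bound min(|L|,|R|) = min(5,3) = 3)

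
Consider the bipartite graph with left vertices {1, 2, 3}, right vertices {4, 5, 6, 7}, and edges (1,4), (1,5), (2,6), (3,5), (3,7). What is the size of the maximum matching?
3 (matching: (1,5), (2,6), (3,7); upper bound min(|L|,|R|) = min(3,4) = 3)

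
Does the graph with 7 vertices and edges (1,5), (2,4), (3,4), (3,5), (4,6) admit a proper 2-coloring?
Yes. Partition: {1, 2, 3, 6, 7}, {4, 5}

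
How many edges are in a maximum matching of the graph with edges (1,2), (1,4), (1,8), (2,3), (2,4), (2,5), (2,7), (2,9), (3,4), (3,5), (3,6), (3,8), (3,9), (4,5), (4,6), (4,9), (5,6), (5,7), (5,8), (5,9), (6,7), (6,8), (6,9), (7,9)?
4 (matching: (2,7), (3,8), (4,6), (5,9); upper bound floor(n/2) = floor(9/2) = 4)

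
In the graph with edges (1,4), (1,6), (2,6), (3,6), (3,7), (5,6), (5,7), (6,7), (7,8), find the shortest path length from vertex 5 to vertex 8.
2 (path: 5 -> 7 -> 8, 2 edges)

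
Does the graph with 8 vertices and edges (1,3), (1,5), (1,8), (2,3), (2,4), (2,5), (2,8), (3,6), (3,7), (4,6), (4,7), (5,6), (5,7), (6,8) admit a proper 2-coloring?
Yes. Partition: {1, 2, 6, 7}, {3, 4, 5, 8}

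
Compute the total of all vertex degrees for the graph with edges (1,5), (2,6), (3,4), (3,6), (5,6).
10 (handshake: sum of degrees = 2|E| = 2 x 5 = 10)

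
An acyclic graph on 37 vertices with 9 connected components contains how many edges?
28 (Each of the 9 component trees on V_i vertices has V_i - 1 edges; summing gives V - C = 37 - 9 = 28)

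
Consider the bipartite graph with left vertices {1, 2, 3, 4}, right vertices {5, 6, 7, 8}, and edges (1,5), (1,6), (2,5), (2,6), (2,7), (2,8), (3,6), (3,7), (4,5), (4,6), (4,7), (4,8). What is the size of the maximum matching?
4 (matching: (1,6), (2,8), (3,7), (4,5); upper bound min(|L|,|R|) = min(4,4) = 4)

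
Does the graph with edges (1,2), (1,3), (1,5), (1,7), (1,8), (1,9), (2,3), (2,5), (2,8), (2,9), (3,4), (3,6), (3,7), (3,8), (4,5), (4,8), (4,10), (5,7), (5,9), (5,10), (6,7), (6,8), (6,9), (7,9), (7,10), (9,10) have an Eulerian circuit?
No (2 vertices have odd degree: {2, 8}; Eulerian circuit requires 0)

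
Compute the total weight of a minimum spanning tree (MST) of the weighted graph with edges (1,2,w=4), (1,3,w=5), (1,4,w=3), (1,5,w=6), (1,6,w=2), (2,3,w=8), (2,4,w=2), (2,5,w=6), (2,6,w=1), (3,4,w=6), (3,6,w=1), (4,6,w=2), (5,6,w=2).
8 (MST edges: (1,6,w=2), (2,4,w=2), (2,6,w=1), (3,6,w=1), (5,6,w=2); sum of weights 2 + 2 + 1 + 1 + 2 = 8)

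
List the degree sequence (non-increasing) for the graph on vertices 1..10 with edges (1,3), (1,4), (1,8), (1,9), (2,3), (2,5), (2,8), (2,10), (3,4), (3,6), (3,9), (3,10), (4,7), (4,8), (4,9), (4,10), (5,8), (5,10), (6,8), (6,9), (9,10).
[6, 6, 5, 5, 5, 4, 4, 3, 3, 1] (degrees: deg(1)=4, deg(2)=4, deg(3)=6, deg(4)=6, deg(5)=3, deg(6)=3, deg(7)=1, deg(8)=5, deg(9)=5, deg(10)=5)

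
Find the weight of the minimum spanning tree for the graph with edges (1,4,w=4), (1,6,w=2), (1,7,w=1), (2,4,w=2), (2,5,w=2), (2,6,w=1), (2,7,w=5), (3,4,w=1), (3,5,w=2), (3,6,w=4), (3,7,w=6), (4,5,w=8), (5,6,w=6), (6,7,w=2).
9 (MST edges: (1,6,w=2), (1,7,w=1), (2,4,w=2), (2,5,w=2), (2,6,w=1), (3,4,w=1); sum of weights 2 + 1 + 2 + 2 + 1 + 1 = 9)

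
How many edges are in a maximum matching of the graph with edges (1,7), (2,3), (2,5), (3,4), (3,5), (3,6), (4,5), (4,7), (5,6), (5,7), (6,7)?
3 (matching: (2,5), (3,6), (4,7); upper bound floor(n/2) = floor(7/2) = 3)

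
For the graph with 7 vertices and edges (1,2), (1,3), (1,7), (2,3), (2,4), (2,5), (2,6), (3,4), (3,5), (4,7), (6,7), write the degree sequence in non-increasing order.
[5, 4, 3, 3, 3, 2, 2] (degrees: deg(1)=3, deg(2)=5, deg(3)=4, deg(4)=3, deg(5)=2, deg(6)=2, deg(7)=3)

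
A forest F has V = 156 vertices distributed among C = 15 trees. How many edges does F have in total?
141 (Each of the 15 component trees on V_i vertices has V_i - 1 edges; summing gives V - C = 156 - 15 = 141)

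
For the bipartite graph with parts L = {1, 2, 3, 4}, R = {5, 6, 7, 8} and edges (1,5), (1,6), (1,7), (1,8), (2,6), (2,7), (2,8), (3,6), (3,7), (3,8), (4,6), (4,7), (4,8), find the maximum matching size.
4 (matching: (1,5), (2,7), (3,6), (4,8); upper bound min(|L|,|R|) = min(4,4) = 4)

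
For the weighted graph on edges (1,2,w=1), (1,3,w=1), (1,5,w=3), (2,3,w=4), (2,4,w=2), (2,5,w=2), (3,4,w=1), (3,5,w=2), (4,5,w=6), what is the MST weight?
5 (MST edges: (1,2,w=1), (1,3,w=1), (2,5,w=2), (3,4,w=1); sum of weights 1 + 1 + 2 + 1 = 5)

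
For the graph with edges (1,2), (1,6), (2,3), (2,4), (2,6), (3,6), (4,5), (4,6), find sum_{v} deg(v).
16 (handshake: sum of degrees = 2|E| = 2 x 8 = 16)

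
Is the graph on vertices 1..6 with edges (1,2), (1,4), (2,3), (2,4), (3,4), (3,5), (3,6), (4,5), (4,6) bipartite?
No (odd cycle of length 3: 4 -> 1 -> 2 -> 4)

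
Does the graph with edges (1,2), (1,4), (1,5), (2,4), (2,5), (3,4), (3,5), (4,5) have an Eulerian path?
Yes (the graph is connected and exactly 2 vertices have odd degree: {1, 2}; any Eulerian path must start and end at those)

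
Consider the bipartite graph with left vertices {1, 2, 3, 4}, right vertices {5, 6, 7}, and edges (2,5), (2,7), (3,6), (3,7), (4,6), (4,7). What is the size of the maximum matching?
3 (matching: (2,5), (3,6), (4,7); upper bound min(|L|,|R|) = min(4,3) = 3)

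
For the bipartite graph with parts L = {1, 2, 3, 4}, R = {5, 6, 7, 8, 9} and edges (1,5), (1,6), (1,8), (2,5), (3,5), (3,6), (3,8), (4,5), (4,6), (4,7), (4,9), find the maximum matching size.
4 (matching: (1,8), (2,5), (3,6), (4,9); upper bound min(|L|,|R|) = min(4,5) = 4)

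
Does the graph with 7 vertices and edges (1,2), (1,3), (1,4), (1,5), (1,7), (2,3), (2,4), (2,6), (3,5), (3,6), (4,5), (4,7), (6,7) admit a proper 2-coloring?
No (odd cycle of length 3: 7 -> 1 -> 4 -> 7)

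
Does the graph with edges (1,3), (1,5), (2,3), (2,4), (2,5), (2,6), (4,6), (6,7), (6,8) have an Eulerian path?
Yes (the graph is connected and exactly 2 vertices have odd degree: {7, 8}; any Eulerian path must start and end at those)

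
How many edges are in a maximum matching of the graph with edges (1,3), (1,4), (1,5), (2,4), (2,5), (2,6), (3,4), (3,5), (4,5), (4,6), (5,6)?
3 (matching: (1,3), (2,5), (4,6); upper bound floor(n/2) = floor(6/2) = 3)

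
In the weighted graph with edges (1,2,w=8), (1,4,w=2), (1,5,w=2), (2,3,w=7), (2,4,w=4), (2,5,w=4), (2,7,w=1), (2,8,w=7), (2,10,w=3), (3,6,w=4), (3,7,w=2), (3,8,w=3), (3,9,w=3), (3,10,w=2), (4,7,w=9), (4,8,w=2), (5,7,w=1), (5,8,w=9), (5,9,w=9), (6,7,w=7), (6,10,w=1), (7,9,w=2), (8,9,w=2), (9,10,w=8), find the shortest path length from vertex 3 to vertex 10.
2 (path: 3 -> 10; weights 2 = 2)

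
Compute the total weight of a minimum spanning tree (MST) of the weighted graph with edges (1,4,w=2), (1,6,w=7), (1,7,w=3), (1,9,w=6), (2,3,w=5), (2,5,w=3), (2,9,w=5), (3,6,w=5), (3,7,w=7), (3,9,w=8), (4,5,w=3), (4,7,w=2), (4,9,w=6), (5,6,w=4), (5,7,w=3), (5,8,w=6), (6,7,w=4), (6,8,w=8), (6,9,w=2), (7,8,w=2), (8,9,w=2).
21 (MST edges: (1,4,w=2), (2,3,w=5), (2,5,w=3), (4,5,w=3), (4,7,w=2), (6,9,w=2), (7,8,w=2), (8,9,w=2); sum of weights 2 + 5 + 3 + 3 + 2 + 2 + 2 + 2 = 21)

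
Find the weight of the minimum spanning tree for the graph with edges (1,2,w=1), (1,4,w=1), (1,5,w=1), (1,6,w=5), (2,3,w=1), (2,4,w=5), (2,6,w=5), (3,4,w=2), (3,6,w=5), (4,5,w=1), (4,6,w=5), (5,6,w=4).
8 (MST edges: (1,2,w=1), (1,4,w=1), (1,5,w=1), (2,3,w=1), (5,6,w=4); sum of weights 1 + 1 + 1 + 1 + 4 = 8)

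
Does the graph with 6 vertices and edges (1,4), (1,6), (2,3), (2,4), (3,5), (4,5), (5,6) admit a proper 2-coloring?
Yes. Partition: {1, 2, 5}, {3, 4, 6}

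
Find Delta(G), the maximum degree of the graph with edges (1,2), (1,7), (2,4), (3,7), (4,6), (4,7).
3 (attained at vertices 4, 7)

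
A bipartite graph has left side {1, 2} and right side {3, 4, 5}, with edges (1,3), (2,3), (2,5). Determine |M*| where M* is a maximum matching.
2 (matching: (1,3), (2,5); upper bound min(|L|,|R|) = min(2,3) = 2)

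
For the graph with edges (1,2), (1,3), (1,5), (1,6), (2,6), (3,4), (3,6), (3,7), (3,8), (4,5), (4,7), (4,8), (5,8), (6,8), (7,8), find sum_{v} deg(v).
30 (handshake: sum of degrees = 2|E| = 2 x 15 = 30)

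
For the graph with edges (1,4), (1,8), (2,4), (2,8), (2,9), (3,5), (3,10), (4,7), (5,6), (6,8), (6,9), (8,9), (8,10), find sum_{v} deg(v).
26 (handshake: sum of degrees = 2|E| = 2 x 13 = 26)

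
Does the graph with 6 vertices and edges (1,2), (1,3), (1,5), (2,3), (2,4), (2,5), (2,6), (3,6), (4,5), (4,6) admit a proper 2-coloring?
No (odd cycle of length 3: 5 -> 1 -> 2 -> 5)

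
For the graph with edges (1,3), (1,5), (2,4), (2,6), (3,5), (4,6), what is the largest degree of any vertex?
2 (attained at vertices 1, 2, 3, 4, 5, 6)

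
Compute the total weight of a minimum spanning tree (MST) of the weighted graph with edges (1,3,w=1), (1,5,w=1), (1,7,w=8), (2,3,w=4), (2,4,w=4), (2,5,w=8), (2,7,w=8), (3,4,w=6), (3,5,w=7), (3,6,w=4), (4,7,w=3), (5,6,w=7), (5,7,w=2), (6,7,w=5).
15 (MST edges: (1,3,w=1), (1,5,w=1), (2,3,w=4), (3,6,w=4), (4,7,w=3), (5,7,w=2); sum of weights 1 + 1 + 4 + 4 + 3 + 2 = 15)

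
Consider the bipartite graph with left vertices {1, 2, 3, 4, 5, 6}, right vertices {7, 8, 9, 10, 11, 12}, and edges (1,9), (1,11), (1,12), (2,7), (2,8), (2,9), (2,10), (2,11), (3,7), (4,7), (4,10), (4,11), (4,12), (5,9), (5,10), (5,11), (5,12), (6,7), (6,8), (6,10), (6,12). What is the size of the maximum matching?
6 (matching: (1,12), (2,11), (3,7), (4,10), (5,9), (6,8); upper bound min(|L|,|R|) = min(6,6) = 6)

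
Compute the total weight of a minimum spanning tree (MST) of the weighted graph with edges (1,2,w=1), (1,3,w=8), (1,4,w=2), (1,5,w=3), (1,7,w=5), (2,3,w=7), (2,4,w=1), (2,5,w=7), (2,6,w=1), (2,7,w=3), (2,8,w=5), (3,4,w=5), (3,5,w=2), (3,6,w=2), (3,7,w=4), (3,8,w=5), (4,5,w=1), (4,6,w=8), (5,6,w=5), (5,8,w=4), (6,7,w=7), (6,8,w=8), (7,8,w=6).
13 (MST edges: (1,2,w=1), (2,4,w=1), (2,6,w=1), (2,7,w=3), (3,5,w=2), (4,5,w=1), (5,8,w=4); sum of weights 1 + 1 + 1 + 3 + 2 + 1 + 4 = 13)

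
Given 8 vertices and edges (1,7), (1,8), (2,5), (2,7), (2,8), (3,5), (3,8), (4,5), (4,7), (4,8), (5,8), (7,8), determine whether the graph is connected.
No, it has 2 components: {1, 2, 3, 4, 5, 7, 8}, {6}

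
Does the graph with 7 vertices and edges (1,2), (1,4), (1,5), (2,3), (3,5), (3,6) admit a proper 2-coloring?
Yes. Partition: {1, 3, 7}, {2, 4, 5, 6}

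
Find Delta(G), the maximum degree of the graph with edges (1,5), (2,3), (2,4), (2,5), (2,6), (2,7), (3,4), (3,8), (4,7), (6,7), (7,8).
5 (attained at vertex 2)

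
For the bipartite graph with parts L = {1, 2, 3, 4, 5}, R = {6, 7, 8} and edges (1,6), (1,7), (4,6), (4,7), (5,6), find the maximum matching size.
2 (matching: (1,7), (4,6); upper bound min(|L|,|R|) = min(5,3) = 3)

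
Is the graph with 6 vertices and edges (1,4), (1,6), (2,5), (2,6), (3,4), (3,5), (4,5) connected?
Yes (BFS from 1 visits [1, 4, 6, 3, 5, 2] — all 6 vertices reached)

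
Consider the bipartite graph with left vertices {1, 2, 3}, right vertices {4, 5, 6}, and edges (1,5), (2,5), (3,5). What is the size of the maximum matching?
1 (matching: (1,5); upper bound min(|L|,|R|) = min(3,3) = 3)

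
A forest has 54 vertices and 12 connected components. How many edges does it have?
42 (Each of the 12 component trees on V_i vertices has V_i - 1 edges; summing gives V - C = 54 - 12 = 42)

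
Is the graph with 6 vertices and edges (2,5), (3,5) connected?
No, it has 4 components: {1}, {2, 3, 5}, {4}, {6}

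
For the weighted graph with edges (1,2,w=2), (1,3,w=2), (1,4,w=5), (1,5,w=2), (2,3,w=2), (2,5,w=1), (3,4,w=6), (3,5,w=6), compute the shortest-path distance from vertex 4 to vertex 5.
7 (path: 4 -> 1 -> 5; weights 5 + 2 = 7)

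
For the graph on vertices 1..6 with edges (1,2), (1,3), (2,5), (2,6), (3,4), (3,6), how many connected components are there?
1 (components: {1, 2, 3, 4, 5, 6})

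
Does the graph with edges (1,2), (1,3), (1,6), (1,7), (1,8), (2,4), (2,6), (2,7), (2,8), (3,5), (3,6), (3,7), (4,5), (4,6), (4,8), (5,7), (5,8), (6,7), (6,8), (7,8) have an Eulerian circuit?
No (2 vertices have odd degree: {1, 2}; Eulerian circuit requires 0)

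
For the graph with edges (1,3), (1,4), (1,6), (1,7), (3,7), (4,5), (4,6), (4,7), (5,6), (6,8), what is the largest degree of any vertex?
4 (attained at vertices 1, 4, 6)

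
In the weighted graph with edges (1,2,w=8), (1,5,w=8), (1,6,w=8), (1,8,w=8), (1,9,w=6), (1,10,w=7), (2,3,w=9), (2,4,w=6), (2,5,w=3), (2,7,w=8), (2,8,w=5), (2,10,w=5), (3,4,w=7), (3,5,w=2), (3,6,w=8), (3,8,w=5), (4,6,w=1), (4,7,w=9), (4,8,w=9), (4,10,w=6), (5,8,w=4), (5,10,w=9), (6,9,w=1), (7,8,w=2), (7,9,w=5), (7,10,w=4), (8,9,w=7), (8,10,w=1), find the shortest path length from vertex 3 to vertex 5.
2 (path: 3 -> 5; weights 2 = 2)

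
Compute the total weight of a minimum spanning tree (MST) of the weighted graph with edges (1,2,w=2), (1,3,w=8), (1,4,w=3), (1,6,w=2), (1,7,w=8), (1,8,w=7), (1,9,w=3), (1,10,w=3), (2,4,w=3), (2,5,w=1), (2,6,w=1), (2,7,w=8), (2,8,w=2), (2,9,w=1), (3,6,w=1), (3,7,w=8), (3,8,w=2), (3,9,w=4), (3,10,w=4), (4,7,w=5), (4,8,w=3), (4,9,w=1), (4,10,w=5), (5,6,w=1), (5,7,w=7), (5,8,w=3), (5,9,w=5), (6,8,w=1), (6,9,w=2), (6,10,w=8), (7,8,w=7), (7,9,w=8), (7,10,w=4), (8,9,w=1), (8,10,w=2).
14 (MST edges: (1,2,w=2), (2,5,w=1), (2,6,w=1), (2,9,w=1), (3,6,w=1), (4,9,w=1), (6,8,w=1), (7,10,w=4), (8,10,w=2); sum of weights 2 + 1 + 1 + 1 + 1 + 1 + 1 + 4 + 2 = 14)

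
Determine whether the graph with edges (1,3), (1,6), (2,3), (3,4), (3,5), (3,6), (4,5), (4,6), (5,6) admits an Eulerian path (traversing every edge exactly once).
No (4 vertices have odd degree: {2, 3, 4, 5}; Eulerian path requires 0 or 2)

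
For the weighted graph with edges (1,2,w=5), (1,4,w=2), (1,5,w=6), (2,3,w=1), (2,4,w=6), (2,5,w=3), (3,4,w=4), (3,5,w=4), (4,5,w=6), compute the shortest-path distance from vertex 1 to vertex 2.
5 (path: 1 -> 2; weights 5 = 5)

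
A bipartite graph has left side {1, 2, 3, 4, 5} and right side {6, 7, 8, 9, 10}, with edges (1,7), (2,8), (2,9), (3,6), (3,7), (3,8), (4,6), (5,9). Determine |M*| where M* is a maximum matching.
4 (matching: (1,7), (2,9), (3,8), (4,6); upper bound min(|L|,|R|) = min(5,5) = 5)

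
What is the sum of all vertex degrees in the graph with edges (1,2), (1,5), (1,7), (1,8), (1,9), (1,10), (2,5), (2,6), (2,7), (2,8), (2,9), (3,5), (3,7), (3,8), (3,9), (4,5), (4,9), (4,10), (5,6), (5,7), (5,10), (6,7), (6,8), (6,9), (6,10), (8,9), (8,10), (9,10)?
56 (handshake: sum of degrees = 2|E| = 2 x 28 = 56)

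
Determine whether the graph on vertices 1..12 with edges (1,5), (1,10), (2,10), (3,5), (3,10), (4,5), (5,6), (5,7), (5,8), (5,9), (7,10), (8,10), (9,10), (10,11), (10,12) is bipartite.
Yes. Partition: {1, 2, 3, 4, 6, 7, 8, 9, 11, 12}, {5, 10}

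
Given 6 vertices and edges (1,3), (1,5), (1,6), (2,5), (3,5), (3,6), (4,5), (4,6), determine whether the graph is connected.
Yes (BFS from 1 visits [1, 3, 5, 6, 2, 4] — all 6 vertices reached)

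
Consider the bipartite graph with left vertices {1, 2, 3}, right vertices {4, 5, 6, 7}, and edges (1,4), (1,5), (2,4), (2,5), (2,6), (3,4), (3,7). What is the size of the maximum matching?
3 (matching: (1,5), (2,6), (3,7); upper bound min(|L|,|R|) = min(3,4) = 3)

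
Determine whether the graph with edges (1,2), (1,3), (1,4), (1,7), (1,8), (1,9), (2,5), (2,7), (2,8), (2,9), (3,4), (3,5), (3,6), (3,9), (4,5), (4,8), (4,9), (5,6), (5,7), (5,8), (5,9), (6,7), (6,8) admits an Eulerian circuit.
No (6 vertices have odd degree: {2, 3, 4, 5, 8, 9}; Eulerian circuit requires 0)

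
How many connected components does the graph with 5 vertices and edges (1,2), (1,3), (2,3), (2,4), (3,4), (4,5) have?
1 (components: {1, 2, 3, 4, 5})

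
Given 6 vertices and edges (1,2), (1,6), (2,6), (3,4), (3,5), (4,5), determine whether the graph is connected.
No, it has 2 components: {1, 2, 6}, {3, 4, 5}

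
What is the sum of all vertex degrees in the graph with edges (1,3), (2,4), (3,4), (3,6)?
8 (handshake: sum of degrees = 2|E| = 2 x 4 = 8)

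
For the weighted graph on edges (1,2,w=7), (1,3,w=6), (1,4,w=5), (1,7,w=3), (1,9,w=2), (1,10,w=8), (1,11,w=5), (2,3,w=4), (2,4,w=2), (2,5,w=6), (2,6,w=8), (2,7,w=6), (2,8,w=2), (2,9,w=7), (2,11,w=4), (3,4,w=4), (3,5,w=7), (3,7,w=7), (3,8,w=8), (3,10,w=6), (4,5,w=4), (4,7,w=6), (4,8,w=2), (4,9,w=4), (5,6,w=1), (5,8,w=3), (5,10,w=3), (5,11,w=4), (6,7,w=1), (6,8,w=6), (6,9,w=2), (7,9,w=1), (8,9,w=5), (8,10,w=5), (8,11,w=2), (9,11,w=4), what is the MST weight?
21 (MST edges: (1,9,w=2), (2,3,w=4), (2,4,w=2), (2,8,w=2), (5,6,w=1), (5,8,w=3), (5,10,w=3), (6,7,w=1), (7,9,w=1), (8,11,w=2); sum of weights 2 + 4 + 2 + 2 + 1 + 3 + 3 + 1 + 1 + 2 = 21)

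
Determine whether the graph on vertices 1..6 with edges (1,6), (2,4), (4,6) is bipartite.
Yes. Partition: {1, 3, 4, 5}, {2, 6}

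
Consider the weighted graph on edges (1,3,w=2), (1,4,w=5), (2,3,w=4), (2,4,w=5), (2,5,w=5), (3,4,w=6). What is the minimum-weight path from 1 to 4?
5 (path: 1 -> 4; weights 5 = 5)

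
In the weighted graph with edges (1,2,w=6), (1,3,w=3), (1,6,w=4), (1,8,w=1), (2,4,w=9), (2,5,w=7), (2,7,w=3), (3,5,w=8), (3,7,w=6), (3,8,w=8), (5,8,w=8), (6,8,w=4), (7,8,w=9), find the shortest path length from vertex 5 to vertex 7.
10 (path: 5 -> 2 -> 7; weights 7 + 3 = 10)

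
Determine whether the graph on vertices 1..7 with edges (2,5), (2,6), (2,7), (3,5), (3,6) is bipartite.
Yes. Partition: {1, 2, 3, 4}, {5, 6, 7}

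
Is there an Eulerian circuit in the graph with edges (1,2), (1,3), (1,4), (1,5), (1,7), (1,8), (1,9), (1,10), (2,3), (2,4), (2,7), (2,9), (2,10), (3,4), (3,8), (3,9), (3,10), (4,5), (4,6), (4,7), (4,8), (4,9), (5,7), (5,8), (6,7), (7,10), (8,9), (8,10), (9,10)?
Yes (the graph is connected and all 10 vertices have even degree)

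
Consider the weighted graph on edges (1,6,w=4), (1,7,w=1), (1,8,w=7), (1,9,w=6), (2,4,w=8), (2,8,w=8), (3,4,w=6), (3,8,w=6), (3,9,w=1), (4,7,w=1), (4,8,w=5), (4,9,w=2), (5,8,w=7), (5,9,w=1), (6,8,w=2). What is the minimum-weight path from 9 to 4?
2 (path: 9 -> 4; weights 2 = 2)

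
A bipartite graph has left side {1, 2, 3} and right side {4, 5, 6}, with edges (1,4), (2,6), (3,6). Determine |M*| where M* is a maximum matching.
2 (matching: (1,4), (2,6); upper bound min(|L|,|R|) = min(3,3) = 3)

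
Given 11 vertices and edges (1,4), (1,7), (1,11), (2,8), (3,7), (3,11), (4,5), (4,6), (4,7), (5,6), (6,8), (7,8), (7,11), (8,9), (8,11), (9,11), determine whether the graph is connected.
No, it has 2 components: {1, 2, 3, 4, 5, 6, 7, 8, 9, 11}, {10}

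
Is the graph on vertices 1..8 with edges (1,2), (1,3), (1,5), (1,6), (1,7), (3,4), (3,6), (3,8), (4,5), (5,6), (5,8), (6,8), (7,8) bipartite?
No (odd cycle of length 3: 3 -> 1 -> 6 -> 3)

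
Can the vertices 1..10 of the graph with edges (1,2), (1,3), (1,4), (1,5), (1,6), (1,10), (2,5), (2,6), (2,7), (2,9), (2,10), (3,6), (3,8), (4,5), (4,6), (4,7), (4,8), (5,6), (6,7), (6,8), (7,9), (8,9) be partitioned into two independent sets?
No (odd cycle of length 3: 4 -> 1 -> 6 -> 4)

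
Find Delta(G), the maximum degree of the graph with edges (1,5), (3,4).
1 (attained at vertices 1, 3, 4, 5)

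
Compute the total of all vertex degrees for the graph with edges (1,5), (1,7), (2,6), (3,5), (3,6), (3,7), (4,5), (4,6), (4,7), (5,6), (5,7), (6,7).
24 (handshake: sum of degrees = 2|E| = 2 x 12 = 24)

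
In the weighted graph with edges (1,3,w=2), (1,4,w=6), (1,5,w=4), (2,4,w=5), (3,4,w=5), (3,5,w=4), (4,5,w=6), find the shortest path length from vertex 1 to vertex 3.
2 (path: 1 -> 3; weights 2 = 2)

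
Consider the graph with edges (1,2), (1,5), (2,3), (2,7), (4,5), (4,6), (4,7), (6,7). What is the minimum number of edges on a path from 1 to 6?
3 (path: 1 -> 2 -> 7 -> 6, 3 edges)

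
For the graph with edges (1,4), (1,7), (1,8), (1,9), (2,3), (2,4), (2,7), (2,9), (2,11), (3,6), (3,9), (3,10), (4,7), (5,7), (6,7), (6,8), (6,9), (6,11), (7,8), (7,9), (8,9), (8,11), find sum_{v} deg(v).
44 (handshake: sum of degrees = 2|E| = 2 x 22 = 44)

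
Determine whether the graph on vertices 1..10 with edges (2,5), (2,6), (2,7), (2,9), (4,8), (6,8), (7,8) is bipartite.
Yes. Partition: {1, 2, 3, 8, 10}, {4, 5, 6, 7, 9}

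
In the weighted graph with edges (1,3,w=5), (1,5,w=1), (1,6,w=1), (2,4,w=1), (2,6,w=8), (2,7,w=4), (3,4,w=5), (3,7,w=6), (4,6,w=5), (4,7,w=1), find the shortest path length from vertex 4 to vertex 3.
5 (path: 4 -> 3; weights 5 = 5)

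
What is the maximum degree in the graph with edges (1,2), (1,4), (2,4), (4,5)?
3 (attained at vertex 4)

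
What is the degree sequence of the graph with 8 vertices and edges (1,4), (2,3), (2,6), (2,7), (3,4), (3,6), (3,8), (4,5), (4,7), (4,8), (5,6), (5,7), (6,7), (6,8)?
[5, 5, 4, 4, 3, 3, 3, 1] (degrees: deg(1)=1, deg(2)=3, deg(3)=4, deg(4)=5, deg(5)=3, deg(6)=5, deg(7)=4, deg(8)=3)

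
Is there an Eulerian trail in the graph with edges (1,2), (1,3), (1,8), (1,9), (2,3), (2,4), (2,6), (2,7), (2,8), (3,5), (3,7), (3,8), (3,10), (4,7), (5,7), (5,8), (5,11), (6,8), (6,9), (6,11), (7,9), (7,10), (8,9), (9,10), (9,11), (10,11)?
Yes — and in fact it has an Eulerian circuit (the graph is connected and all 11 vertices have even degree)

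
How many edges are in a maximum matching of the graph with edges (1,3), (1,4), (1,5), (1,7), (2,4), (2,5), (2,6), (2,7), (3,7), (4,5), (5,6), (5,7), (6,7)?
3 (matching: (1,7), (2,6), (4,5); upper bound floor(n/2) = floor(7/2) = 3)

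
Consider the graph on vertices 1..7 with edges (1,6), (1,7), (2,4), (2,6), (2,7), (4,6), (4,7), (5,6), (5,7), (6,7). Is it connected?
No, it has 2 components: {1, 2, 4, 5, 6, 7}, {3}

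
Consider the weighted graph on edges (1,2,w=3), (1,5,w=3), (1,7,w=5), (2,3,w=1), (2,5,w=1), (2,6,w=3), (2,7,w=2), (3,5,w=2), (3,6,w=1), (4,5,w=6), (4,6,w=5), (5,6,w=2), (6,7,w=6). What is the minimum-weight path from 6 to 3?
1 (path: 6 -> 3; weights 1 = 1)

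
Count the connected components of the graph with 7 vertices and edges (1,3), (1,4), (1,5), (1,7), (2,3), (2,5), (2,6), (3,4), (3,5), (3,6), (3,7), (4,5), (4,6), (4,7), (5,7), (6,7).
1 (components: {1, 2, 3, 4, 5, 6, 7})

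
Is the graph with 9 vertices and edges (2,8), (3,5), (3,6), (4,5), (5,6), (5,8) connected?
No, it has 4 components: {1}, {2, 3, 4, 5, 6, 8}, {7}, {9}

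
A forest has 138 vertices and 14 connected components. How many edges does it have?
124 (Each of the 14 component trees on V_i vertices has V_i - 1 edges; summing gives V - C = 138 - 14 = 124)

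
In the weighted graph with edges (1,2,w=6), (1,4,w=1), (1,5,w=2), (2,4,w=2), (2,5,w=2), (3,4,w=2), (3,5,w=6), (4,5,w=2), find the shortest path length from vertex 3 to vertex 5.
4 (path: 3 -> 4 -> 5; weights 2 + 2 = 4)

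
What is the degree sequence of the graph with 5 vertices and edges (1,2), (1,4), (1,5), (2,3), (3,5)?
[3, 2, 2, 2, 1] (degrees: deg(1)=3, deg(2)=2, deg(3)=2, deg(4)=1, deg(5)=2)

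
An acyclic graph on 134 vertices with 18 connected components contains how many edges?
116 (Each of the 18 component trees on V_i vertices has V_i - 1 edges; summing gives V - C = 134 - 18 = 116)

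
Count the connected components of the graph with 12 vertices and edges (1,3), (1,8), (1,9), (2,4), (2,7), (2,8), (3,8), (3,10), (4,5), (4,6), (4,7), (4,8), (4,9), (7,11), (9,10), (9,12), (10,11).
1 (components: {1, 2, 3, 4, 5, 6, 7, 8, 9, 10, 11, 12})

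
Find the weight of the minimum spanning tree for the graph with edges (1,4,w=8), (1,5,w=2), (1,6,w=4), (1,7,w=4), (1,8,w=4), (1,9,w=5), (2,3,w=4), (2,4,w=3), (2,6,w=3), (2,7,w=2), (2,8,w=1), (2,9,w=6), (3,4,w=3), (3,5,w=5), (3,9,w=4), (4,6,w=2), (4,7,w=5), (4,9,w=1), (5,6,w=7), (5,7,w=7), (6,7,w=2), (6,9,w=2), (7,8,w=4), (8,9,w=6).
17 (MST edges: (1,5,w=2), (1,8,w=4), (2,7,w=2), (2,8,w=1), (3,4,w=3), (4,6,w=2), (4,9,w=1), (6,7,w=2); sum of weights 2 + 4 + 2 + 1 + 3 + 2 + 1 + 2 = 17)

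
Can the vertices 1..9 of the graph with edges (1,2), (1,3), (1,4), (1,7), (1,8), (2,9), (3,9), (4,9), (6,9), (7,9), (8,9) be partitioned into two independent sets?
Yes. Partition: {1, 5, 9}, {2, 3, 4, 6, 7, 8}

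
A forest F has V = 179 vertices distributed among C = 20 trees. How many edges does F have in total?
159 (Each of the 20 component trees on V_i vertices has V_i - 1 edges; summing gives V - C = 179 - 20 = 159)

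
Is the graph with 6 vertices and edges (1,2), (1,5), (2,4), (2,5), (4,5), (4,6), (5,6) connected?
No, it has 2 components: {1, 2, 4, 5, 6}, {3}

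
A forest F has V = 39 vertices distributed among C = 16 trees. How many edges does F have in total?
23 (Each of the 16 component trees on V_i vertices has V_i - 1 edges; summing gives V - C = 39 - 16 = 23)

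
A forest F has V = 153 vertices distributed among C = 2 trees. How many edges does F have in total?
151 (Each of the 2 component trees on V_i vertices has V_i - 1 edges; summing gives V - C = 153 - 2 = 151)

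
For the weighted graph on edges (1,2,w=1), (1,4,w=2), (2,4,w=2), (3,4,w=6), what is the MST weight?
9 (MST edges: (1,2,w=1), (1,4,w=2), (3,4,w=6); sum of weights 1 + 2 + 6 = 9)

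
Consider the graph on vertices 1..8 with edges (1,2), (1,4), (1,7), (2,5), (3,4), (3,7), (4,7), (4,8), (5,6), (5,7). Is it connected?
Yes (BFS from 1 visits [1, 2, 4, 7, 5, 3, 8, 6] — all 8 vertices reached)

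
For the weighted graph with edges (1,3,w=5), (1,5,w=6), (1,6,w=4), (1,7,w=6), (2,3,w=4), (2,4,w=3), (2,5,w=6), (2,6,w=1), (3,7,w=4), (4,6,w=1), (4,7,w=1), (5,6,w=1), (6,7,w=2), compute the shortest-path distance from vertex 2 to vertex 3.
4 (path: 2 -> 3; weights 4 = 4)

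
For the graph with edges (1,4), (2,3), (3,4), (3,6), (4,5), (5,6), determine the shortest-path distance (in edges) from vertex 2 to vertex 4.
2 (path: 2 -> 3 -> 4, 2 edges)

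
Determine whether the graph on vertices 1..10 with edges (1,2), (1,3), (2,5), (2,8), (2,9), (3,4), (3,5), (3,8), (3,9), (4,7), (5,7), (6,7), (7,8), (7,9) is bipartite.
Yes. Partition: {1, 4, 5, 6, 8, 9, 10}, {2, 3, 7}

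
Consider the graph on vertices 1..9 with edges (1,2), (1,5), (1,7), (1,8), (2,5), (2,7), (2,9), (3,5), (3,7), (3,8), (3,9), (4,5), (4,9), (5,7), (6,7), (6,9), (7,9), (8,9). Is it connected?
Yes (BFS from 1 visits [1, 2, 5, 7, 8, 9, 3, 4, 6] — all 9 vertices reached)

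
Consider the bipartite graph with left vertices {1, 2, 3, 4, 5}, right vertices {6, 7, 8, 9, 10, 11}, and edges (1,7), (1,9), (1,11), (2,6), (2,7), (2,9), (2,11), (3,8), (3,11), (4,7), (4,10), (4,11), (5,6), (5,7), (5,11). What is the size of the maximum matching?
5 (matching: (1,11), (2,9), (3,8), (4,10), (5,7); upper bound min(|L|,|R|) = min(5,6) = 5)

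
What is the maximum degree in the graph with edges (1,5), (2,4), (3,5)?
2 (attained at vertex 5)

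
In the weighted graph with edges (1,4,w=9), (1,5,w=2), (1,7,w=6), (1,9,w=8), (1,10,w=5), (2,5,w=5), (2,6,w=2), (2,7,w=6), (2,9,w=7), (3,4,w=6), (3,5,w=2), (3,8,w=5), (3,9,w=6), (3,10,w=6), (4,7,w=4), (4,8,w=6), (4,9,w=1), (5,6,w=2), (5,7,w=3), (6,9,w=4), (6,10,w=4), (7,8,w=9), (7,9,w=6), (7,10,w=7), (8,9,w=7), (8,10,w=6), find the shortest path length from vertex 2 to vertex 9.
6 (path: 2 -> 6 -> 9; weights 2 + 4 = 6)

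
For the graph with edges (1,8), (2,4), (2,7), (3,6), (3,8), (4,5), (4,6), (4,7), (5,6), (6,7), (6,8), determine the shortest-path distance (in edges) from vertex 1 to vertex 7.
3 (path: 1 -> 8 -> 6 -> 7, 3 edges)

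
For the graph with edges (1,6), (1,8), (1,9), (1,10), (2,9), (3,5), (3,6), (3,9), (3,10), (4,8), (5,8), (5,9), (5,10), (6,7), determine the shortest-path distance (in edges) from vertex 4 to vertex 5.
2 (path: 4 -> 8 -> 5, 2 edges)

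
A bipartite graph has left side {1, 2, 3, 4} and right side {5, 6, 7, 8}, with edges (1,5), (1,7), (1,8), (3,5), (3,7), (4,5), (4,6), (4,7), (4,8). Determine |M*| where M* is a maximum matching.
3 (matching: (1,8), (3,7), (4,6); upper bound min(|L|,|R|) = min(4,4) = 4)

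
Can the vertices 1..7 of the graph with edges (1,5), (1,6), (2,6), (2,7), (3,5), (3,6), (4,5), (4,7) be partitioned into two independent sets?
Yes. Partition: {1, 2, 3, 4}, {5, 6, 7}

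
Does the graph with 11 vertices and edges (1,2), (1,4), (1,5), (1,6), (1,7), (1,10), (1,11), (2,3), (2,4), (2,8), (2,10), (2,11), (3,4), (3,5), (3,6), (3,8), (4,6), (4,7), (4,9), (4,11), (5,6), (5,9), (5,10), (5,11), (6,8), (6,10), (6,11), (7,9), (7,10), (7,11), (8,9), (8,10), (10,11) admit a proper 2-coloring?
No (odd cycle of length 3: 11 -> 1 -> 5 -> 11)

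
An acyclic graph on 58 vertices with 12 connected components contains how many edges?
46 (Each of the 12 component trees on V_i vertices has V_i - 1 edges; summing gives V - C = 58 - 12 = 46)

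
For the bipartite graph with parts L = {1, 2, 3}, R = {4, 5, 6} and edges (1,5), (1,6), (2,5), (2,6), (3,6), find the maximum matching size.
2 (matching: (1,6), (2,5); upper bound min(|L|,|R|) = min(3,3) = 3)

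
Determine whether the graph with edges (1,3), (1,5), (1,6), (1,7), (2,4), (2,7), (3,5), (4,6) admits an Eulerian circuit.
Yes (the graph is connected and all 7 vertices have even degree)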